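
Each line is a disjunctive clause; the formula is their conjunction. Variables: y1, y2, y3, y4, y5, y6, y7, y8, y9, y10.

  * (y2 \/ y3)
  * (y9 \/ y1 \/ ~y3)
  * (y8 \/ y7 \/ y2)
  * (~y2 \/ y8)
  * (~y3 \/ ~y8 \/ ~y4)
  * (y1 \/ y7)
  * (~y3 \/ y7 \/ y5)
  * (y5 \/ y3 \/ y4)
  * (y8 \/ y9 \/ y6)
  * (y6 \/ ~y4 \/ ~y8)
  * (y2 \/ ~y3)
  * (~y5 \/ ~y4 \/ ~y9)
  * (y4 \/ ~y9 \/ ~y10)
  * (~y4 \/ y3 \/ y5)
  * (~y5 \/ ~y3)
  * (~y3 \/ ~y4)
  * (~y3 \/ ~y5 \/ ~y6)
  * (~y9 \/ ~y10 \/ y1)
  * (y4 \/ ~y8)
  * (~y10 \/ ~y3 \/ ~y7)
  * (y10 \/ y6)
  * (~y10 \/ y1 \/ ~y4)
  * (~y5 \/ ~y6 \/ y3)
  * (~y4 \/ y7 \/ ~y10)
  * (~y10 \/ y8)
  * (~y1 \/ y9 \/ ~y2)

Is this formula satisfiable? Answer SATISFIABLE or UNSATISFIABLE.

UNSATISFIABLE

y3 = True:
  propagation gives y2=True, y8=True, y4=False; an empty clause results — contradiction.
y3 = False:
  propagation gives y2=True, y8=True, y4=True, y6=True; an empty clause results — contradiction.
Every branch closes, so no satisfying assignment exists.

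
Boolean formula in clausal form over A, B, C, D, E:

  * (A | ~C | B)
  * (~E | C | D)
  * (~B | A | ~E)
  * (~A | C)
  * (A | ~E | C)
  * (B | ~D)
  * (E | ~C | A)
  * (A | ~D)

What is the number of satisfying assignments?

8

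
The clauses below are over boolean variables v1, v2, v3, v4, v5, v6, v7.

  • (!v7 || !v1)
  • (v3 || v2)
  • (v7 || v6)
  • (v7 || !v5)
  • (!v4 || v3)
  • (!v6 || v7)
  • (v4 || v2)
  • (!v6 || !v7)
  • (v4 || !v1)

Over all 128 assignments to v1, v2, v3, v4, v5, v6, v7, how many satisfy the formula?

Case analysis on v7 and v4:
  v7=T, v4=T: remaining (v1,v2,v3,v5,v6) ∈ {(F,F,T,F,F); (F,F,T,T,F); (F,T,T,F,F); (F,T,T,T,F)} — 4.
  v7=T, v4=F: remaining (v1,v2,v3,v5,v6) ∈ {(F,T,F,F,F); (F,T,F,T,F); (F,T,T,F,F); (F,T,T,T,F)} — 4.
  v7=F, v4=T: a clause becomes empty — 0.
  v7=F, v4=F: a clause becomes empty — 0.
Total: 4 + 4 + 0 + 0 = 8.

8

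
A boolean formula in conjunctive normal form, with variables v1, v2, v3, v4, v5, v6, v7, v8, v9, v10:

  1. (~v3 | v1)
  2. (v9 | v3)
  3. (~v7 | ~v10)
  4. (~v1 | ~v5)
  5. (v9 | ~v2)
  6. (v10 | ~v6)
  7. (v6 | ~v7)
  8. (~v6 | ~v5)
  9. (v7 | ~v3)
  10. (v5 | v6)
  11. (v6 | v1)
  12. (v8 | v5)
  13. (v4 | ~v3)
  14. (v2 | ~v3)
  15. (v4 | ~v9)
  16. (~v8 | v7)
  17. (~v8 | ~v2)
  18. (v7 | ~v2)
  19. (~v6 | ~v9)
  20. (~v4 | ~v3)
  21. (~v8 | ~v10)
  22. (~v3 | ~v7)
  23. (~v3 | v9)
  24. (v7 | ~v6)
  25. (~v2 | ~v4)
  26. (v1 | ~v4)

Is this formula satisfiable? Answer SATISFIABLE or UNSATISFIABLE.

UNSATISFIABLE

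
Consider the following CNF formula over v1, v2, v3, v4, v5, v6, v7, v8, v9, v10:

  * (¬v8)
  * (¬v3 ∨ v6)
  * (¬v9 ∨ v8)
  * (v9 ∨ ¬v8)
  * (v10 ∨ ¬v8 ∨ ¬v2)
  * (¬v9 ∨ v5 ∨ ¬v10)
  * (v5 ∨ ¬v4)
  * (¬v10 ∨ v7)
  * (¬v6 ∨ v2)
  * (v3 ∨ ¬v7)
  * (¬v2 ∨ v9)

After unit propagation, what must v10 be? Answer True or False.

(¬v8) stands alone — v8 = False.
In (¬v9 ∨ v8), v8 is now false; ¬v9 must hold, so v9 = False.
(v9 ∨ ¬v2): since v9 = False, the clause reduces to (¬v2). v2 = False.
From (¬v6 ∨ v2) and v2 = False: v6 = False.
(v6 ∨ ¬v3): since v6 = False, the clause reduces to (¬v3). v3 = False.
(v3 ∨ ¬v7): since v3 = False, the clause reduces to (¬v7). v7 = False.
From (¬v10 ∨ v7) and v7 = False: v10 = False.

False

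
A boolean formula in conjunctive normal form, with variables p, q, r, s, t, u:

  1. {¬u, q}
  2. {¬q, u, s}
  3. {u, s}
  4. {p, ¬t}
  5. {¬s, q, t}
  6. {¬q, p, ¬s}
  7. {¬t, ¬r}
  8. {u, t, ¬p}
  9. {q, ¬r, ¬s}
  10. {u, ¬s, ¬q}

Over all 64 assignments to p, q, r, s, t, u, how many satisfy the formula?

9

Split on q, then s.
  q=1, s=1: remaining (p,r,t,u) ∈ {(1,0,0,1); (1,0,1,1); (1,1,0,1)} — 3.
  q=1, s=0: 5 of the 16 assignments to (p,r,t,u) work.
  q=0, s=1: remaining (p,r,t,u) ∈ {(1,0,1,0)} — 1.
  q=0, s=0: a clause becomes empty — 0.
Total: 3 + 5 + 1 + 0 = 9.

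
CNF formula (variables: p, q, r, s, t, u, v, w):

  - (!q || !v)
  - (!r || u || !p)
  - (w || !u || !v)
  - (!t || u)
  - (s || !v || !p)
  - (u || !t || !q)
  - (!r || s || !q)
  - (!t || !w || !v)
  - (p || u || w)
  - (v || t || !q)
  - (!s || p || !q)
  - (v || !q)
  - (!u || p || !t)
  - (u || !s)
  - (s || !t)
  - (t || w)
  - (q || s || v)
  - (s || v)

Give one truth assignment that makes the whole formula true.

p=F, q=F, r=T, s=F, t=F, u=T, v=T, w=T

Set p = False and propagate.
For the remaining variables, q = False, r = True, s = False, t = False, u = True, v = True, w = True works.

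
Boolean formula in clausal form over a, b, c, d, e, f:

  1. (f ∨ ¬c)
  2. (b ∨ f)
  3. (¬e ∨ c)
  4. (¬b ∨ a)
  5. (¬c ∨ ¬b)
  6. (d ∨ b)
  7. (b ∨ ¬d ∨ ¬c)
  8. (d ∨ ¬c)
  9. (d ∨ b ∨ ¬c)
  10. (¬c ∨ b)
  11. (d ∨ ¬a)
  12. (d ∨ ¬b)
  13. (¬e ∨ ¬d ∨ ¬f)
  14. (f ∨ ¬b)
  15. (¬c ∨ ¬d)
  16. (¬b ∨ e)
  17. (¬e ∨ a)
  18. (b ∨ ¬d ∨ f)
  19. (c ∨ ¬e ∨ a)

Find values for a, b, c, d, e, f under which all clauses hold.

Set a = False and propagate.
  then b is forced to False.
  then f is forced to True.
  then d is forced to True.
  then c is forced to False.
  then e is forced to False.

a = 0, b = 0, c = 0, d = 1, e = 0, f = 1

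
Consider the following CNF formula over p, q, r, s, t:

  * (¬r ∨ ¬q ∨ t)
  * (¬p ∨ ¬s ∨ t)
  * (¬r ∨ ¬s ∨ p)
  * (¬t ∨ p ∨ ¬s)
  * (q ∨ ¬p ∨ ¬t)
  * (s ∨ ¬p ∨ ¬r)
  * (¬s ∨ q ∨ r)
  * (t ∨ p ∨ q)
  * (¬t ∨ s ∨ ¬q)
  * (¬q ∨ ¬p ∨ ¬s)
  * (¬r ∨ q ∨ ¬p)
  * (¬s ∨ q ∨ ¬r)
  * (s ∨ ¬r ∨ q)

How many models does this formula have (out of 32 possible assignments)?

5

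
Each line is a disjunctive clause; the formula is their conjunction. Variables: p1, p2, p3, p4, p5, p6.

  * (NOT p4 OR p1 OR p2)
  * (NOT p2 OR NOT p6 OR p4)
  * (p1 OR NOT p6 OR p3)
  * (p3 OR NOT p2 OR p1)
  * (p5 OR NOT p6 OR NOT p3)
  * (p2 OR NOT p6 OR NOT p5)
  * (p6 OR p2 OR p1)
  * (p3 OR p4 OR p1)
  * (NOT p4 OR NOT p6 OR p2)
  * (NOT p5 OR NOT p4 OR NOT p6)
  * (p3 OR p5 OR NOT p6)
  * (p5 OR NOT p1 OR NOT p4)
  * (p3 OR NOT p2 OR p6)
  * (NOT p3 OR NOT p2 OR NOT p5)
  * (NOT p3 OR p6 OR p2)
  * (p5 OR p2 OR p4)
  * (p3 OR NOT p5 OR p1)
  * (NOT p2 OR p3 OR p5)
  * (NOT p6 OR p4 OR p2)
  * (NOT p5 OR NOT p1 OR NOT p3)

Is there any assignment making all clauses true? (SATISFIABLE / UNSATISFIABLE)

SATISFIABLE

Branch on p1: take p1 = True.
For the remaining variables, p2 = False, p3 = False, p4 = True, p5 = True, p6 = False works.
Every clause has at least one true literal under this assignment.
So p1=True, p2=False, p3=False, p4=True, p5=True, p6=False is a satisfying assignment.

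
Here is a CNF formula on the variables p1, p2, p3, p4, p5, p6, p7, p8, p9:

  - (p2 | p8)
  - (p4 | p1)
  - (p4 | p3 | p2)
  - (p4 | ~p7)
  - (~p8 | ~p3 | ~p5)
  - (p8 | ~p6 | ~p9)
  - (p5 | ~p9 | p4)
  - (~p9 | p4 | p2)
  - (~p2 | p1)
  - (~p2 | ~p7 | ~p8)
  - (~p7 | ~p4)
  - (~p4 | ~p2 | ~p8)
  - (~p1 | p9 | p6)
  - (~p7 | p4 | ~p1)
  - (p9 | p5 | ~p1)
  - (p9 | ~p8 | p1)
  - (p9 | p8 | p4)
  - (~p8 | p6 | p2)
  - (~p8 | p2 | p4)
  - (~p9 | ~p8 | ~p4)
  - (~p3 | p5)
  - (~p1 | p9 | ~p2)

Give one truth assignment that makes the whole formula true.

p1=1, p2=1, p3=0, p4=0, p5=1, p6=0, p7=0, p8=1, p9=1

p7 occurs only negated in the remaining clauses — set p7 = False.
Set p1 = True and propagate.
For the remaining variables, p2 = True, p3 = False, p4 = False, p5 = True, p6 = False, p8 = True, p9 = True works.
Every clause has at least one true literal under this assignment.
Check each clause:
  1. (p2 | p8) — p8 is true.
  2. (p4 | p1) — p1 is true.
  3. (p2 | p4 | p3) — p2 is true.
  4. (p4 | ~p7) — ~p7 is true.
  5. (~p3 | ~p8 | ~p5) — ~p3 is true.
  6. (~p6 | ~p9 | p8) — p8 is true.
  7. (~p9 | p5 | p4) — p5 is true.
  8. (~p9 | p4 | p2) — p2 is true.
  9. (p1 | ~p2) — p1 is true.
  10. (~p8 | ~p2 | ~p7) — ~p7 is true.
  11. (~p4 | ~p7) — ~p7 is true.
  12. (~p8 | ~p2 | ~p4) — ~p4 is true.
  13. (p6 | p9 | ~p1) — p9 is true.
  14. (~p7 | ~p1 | p4) — ~p7 is true.
  15. (p9 | ~p1 | p5) — p9 is true.
  16. (p1 | ~p8 | p9) — p1 is true.
  17. (p8 | p4 | p9) — p8 is true.
  18. (~p8 | p6 | p2) — p2 is true.
  19. (p4 | ~p8 | p2) — p2 is true.
  20. (~p8 | ~p4 | ~p9) — ~p4 is true.
  21. (~p3 | p5) — p5 is true.
  22. (p9 | ~p2 | ~p1) — p9 is true.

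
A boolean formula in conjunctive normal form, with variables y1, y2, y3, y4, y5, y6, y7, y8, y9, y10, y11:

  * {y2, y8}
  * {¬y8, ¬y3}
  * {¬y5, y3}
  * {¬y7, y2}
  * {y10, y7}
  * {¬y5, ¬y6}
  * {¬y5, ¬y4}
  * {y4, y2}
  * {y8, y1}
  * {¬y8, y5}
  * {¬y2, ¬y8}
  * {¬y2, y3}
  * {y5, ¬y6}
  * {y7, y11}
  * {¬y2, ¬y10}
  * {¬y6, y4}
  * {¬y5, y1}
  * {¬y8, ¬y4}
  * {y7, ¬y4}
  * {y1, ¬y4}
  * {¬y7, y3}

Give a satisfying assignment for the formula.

y1 occurs only positively in the remaining clauses — set y1 = True.
Pure literal: y6 appears only negated; assign y6 = False.
Branch on y2: take y2 = True.
  then y8 is forced to False.
  then y3 is forced to True.
  then y10 is forced to False.
  then y7 is forced to True.
Set y4 = False and propagate.
y5, y9, y11 are now unconstrained; take y5 = True, y9 = False, y11 = True.

y1=True, y2=True, y3=True, y4=False, y5=True, y6=False, y7=True, y8=False, y9=False, y10=False, y11=True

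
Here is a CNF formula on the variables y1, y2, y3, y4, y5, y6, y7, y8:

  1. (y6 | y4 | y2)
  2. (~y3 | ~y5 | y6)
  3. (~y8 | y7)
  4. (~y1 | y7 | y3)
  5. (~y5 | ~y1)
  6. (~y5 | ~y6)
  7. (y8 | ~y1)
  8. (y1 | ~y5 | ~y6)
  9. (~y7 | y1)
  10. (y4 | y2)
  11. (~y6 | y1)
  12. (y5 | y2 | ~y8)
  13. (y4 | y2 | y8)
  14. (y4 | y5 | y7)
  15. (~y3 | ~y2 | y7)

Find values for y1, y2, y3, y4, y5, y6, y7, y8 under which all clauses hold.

y1=True, y2=True, y3=False, y4=True, y5=False, y6=True, y7=True, y8=True

Check each clause:
  1. (y2 | y6 | y4) — y2 is true.
  2. (~y3 | ~y5 | y6) — ~y5 is true.
  3. (~y8 | y7) — y7 is true.
  4. (y3 | ~y1 | y7) — y7 is true.
  5. (~y5 | ~y1) — ~y5 is true.
  6. (~y6 | ~y5) — ~y5 is true.
  7. (y8 | ~y1) — y8 is true.
  8. (y1 | ~y5 | ~y6) — y1 is true.
  9. (y1 | ~y7) — y1 is true.
  10. (y4 | y2) — y2 is true.
  11. (y1 | ~y6) — y1 is true.
  12. (y5 | ~y8 | y2) — y2 is true.
  13. (y2 | y8 | y4) — y8 is true.
  14. (y4 | y7 | y5) — y4 is true.
  15. (~y3 | ~y2 | y7) — ~y3 is true.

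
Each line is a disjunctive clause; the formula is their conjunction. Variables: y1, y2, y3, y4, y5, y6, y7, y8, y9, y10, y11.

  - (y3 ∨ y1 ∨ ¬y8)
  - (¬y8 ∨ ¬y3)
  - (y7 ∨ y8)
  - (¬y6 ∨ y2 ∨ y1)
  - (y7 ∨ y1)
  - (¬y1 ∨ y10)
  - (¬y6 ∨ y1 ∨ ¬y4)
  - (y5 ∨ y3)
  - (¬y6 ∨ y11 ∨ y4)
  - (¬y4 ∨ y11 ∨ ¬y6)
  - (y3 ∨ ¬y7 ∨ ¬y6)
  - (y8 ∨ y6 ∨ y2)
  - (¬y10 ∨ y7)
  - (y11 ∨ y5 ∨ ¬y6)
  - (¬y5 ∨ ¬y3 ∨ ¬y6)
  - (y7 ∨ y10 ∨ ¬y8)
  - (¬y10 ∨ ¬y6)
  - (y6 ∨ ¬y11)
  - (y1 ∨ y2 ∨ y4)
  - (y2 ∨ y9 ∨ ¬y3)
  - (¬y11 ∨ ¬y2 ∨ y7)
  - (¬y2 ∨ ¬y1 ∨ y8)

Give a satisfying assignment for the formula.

y1=T, y2=F, y3=F, y4=T, y5=T, y6=F, y7=T, y8=T, y9=F, y10=T, y11=F

Try y1 = True.
  then y10 is forced to True.
  then y7 is forced to True.
  then y6 is forced to False.
  then y11 is forced to False.
Branch on y2: take y2 = False.
  then y8 is forced to True.
  then y3 is forced to False.
  then y5 is forced to True.
y4, y9 are now unconstrained; take y4 = True, y9 = False.
Every clause has at least one true literal under this assignment.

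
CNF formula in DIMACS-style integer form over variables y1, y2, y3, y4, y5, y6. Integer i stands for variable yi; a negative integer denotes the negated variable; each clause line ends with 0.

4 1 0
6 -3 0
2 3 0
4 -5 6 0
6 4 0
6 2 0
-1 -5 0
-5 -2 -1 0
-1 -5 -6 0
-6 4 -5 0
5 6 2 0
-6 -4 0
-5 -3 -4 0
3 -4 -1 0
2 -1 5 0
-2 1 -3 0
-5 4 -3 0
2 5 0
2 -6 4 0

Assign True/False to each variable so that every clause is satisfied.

y1=0, y2=1, y3=0, y4=1, y5=0, y6=0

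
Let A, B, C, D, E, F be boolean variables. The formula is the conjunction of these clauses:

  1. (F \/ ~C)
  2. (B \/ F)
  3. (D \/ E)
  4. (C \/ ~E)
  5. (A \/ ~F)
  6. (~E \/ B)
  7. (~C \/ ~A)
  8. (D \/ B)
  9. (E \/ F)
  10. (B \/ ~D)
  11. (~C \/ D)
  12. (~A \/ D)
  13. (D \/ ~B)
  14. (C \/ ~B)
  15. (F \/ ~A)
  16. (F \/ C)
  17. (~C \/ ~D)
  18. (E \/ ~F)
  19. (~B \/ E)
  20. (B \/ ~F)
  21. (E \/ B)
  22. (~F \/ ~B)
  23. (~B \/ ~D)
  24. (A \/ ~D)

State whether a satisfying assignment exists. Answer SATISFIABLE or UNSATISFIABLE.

B = True:
  propagation gives D=True; an empty clause results — contradiction.
B = False:
  propagation gives F=True; an empty clause results — contradiction.
Every branch closes, so no satisfying assignment exists.

UNSATISFIABLE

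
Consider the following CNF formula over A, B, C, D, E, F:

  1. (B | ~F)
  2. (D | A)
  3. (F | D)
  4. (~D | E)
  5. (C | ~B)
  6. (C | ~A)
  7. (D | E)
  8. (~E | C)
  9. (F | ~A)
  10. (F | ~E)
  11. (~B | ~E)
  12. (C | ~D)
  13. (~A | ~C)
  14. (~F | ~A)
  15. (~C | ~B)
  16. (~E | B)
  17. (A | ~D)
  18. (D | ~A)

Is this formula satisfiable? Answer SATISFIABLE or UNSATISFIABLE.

A = True:
  propagation gives C=True; an empty clause results — contradiction.
A = False:
  propagation gives D=True; an empty clause results — contradiction.
Every branch closes, so no satisfying assignment exists.

UNSATISFIABLE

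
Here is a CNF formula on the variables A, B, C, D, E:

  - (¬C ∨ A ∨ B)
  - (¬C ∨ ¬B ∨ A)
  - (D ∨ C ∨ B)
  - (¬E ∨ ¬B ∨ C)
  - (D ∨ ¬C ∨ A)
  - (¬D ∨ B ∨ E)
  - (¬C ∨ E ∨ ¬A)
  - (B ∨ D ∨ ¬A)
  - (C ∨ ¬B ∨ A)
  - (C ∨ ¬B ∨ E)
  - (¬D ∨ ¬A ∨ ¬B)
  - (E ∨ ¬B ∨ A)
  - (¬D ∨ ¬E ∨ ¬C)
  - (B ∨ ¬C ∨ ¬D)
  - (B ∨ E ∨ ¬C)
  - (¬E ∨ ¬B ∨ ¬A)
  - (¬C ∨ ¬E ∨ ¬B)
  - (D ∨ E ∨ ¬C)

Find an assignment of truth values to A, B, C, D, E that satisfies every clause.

A=True  B=False  C=False  D=True  E=True

Set A = True and propagate.
For the remaining variables, B = False, C = False, D = True, E = True works.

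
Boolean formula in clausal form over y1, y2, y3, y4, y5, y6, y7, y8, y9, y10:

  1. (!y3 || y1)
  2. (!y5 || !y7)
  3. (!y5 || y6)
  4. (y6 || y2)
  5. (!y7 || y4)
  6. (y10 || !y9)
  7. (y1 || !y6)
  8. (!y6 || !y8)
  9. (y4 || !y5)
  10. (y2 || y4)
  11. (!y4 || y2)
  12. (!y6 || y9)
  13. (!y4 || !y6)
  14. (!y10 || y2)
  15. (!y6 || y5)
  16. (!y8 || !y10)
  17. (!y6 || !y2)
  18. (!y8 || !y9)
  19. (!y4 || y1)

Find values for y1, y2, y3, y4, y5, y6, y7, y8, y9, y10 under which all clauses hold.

y3 occurs only negated in the remaining clauses — set y3 = False.
y7 occurs only negated in the remaining clauses — set y7 = False.
Branch on y1: take y1 = False.
  then y6 is forced to False.
  then y5 is forced to False.
  then y2 is forced to True.
  then y4 is forced to False.
The remaining clauses are satisfied by y8 = True, y9 = False, y10 = False.
Every clause has at least one true literal under this assignment.
Check each clause:
  1. (y1 || !y3) — !y3 is true.
  2. (!y5 || !y7) — !y7 is true.
  3. (y6 || !y5) — !y5 is true.
  4. (y2 || y6) — y2 is true.
  5. (y4 || !y7) — !y7 is true.
  6. (y10 || !y9) — !y9 is true.
  7. (y1 || !y6) — !y6 is true.
  8. (!y8 || !y6) — !y6 is true.
  9. (y4 || !y5) — !y5 is true.
  10. (y2 || y4) — y2 is true.
  11. (!y4 || y2) — y2 is true.
  12. (!y6 || y9) — !y6 is true.
  13. (!y6 || !y4) — !y6 is true.
  14. (!y10 || y2) — y2 is true.
  15. (!y6 || y5) — !y6 is true.
  16. (!y8 || !y10) — !y10 is true.
  17. (!y6 || !y2) — !y6 is true.
  18. (!y9 || !y8) — !y9 is true.
  19. (!y4 || y1) — !y4 is true.

y1=0, y2=1, y3=0, y4=0, y5=0, y6=0, y7=0, y8=1, y9=0, y10=0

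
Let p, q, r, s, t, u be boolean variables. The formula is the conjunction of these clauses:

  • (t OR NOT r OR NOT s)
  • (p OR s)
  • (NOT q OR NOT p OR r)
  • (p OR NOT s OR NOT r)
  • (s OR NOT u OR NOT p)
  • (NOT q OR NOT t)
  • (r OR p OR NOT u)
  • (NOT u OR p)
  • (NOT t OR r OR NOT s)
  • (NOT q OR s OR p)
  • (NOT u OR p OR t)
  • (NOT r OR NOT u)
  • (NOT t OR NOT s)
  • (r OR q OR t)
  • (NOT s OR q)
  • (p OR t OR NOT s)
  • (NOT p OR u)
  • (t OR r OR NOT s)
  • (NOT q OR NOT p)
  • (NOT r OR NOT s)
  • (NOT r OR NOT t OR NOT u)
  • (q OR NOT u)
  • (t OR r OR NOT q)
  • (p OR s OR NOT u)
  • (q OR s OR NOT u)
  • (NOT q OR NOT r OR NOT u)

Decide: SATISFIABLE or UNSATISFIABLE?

s = True:
  propagation gives t=False, r=False; an empty clause results — contradiction.
s = False:
  propagation gives p=True, u=False; an empty clause results — contradiction.
Every branch closes, so no satisfying assignment exists.

UNSATISFIABLE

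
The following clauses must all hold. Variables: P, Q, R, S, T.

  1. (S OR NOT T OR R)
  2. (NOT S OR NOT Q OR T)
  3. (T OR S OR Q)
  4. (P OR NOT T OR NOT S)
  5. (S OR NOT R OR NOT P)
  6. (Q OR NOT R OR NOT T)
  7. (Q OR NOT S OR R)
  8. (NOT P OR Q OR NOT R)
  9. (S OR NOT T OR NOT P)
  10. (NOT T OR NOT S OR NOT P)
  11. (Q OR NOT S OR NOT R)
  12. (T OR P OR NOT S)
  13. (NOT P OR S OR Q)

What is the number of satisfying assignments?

4

The models are:
  P=0 Q=1 R=0 S=0 T=0
  P=0 Q=1 R=1 S=0 T=0
  P=0 Q=1 R=1 S=0 T=1
  P=1 Q=1 R=0 S=0 T=0
That's 4 in total.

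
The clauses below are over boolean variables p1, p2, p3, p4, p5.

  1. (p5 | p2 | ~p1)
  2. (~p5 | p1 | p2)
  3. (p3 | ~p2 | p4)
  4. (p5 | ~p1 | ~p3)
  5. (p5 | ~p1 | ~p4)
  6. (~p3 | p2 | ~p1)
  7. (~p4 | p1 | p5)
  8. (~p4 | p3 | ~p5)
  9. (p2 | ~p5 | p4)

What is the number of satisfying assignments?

7

Satisfying assignments:
  p1=0 p2=0 p3=0 p4=0 p5=0
  p1=0 p2=0 p3=1 p4=0 p5=0
  p1=0 p2=1 p3=1 p4=0 p5=0
  p1=0 p2=1 p3=1 p4=0 p5=1
  p1=0 p2=1 p3=1 p4=1 p5=1
  p1=1 p2=1 p3=1 p4=0 p5=1
  p1=1 p2=1 p3=1 p4=1 p5=1
Count: 7.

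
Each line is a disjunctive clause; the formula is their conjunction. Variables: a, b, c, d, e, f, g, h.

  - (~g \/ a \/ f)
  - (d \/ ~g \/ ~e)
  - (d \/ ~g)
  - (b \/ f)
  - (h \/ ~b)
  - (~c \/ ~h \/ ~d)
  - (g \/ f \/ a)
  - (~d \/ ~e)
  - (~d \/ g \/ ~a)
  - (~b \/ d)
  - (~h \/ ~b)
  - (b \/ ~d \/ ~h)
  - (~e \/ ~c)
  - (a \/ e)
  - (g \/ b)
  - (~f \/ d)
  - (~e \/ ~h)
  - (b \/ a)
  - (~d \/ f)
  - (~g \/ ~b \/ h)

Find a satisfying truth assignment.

Set a = True and propagate.
For the remaining variables, b = False, c = True, d = True, e = False, f = True, g = True, h = False works.
Every clause has at least one true literal under this assignment.

a = T, b = F, c = T, d = T, e = F, f = T, g = T, h = F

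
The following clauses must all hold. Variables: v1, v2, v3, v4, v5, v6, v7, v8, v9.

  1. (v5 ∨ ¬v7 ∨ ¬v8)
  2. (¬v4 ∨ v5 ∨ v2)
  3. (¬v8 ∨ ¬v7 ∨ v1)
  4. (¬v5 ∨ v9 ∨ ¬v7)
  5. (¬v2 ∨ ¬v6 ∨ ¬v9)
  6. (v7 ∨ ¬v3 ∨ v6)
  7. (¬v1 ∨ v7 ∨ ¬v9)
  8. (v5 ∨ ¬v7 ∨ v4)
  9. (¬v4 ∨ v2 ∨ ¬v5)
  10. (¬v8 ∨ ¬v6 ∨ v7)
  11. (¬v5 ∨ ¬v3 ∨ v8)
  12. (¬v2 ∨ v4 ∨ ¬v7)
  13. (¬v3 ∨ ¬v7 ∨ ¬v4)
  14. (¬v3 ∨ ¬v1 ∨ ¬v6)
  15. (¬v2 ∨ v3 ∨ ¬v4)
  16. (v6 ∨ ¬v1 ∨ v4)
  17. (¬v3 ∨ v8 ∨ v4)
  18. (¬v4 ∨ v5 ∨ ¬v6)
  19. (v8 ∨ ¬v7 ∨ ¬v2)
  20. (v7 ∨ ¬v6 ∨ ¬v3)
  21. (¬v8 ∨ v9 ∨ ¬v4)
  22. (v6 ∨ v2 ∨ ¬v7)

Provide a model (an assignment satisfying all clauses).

v1=0, v2=1, v3=0, v4=0, v5=1, v6=0, v7=0, v8=0, v9=0

Check each clause:
  1. (v5 ∨ ¬v8 ∨ ¬v7) — ¬v8 is true.
  2. (¬v4 ∨ v5 ∨ v2) — v2 is true.
  3. (v1 ∨ ¬v8 ∨ ¬v7) — ¬v8 is true.
  4. (¬v7 ∨ v9 ∨ ¬v5) — ¬v7 is true.
  5. (¬v2 ∨ ¬v6 ∨ ¬v9) — ¬v6 is true.
  6. (¬v3 ∨ v7 ∨ v6) — ¬v3 is true.
  7. (¬v9 ∨ ¬v1 ∨ v7) — ¬v1 is true.
  8. (v4 ∨ ¬v7 ∨ v5) — ¬v7 is true.
  9. (v2 ∨ ¬v4 ∨ ¬v5) — v2 is true.
  10. (¬v6 ∨ v7 ∨ ¬v8) — ¬v8 is true.
  11. (v8 ∨ ¬v5 ∨ ¬v3) — ¬v3 is true.
  12. (v4 ∨ ¬v2 ∨ ¬v7) — ¬v7 is true.
  13. (¬v7 ∨ ¬v4 ∨ ¬v3) — ¬v7 is true.
  14. (¬v1 ∨ ¬v3 ∨ ¬v6) — ¬v6 is true.
  15. (v3 ∨ ¬v2 ∨ ¬v4) — ¬v4 is true.
  16. (v4 ∨ ¬v1 ∨ v6) — ¬v1 is true.
  17. (v8 ∨ v4 ∨ ¬v3) — ¬v3 is true.
  18. (v5 ∨ ¬v6 ∨ ¬v4) — ¬v6 is true.
  19. (v8 ∨ ¬v2 ∨ ¬v7) — ¬v7 is true.
  20. (v7 ∨ ¬v3 ∨ ¬v6) — ¬v6 is true.
  21. (v9 ∨ ¬v4 ∨ ¬v8) — ¬v8 is true.
  22. (v6 ∨ v2 ∨ ¬v7) — ¬v7 is true.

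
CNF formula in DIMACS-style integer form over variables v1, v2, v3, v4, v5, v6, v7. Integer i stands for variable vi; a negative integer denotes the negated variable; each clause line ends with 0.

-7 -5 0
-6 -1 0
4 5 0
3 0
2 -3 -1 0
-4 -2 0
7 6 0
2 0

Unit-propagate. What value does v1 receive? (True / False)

False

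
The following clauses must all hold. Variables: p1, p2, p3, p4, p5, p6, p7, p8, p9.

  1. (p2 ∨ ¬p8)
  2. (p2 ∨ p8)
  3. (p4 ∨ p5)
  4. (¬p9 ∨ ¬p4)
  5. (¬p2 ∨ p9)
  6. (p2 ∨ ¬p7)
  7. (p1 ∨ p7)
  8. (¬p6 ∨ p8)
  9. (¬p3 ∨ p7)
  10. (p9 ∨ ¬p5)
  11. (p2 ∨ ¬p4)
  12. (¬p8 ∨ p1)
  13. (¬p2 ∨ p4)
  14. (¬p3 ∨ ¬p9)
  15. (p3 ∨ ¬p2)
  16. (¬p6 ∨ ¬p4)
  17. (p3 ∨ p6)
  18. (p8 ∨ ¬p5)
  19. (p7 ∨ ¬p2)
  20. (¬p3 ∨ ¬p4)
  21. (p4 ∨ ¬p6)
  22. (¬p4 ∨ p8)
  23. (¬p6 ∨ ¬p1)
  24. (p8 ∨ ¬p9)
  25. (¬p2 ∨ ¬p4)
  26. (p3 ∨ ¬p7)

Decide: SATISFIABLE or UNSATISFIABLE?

p2 = True:
  propagation gives p9=True, p4=False; an empty clause results — contradiction.
p2 = False:
  propagation gives p8=False; an empty clause results — contradiction.
Every branch closes, so no satisfying assignment exists.

UNSATISFIABLE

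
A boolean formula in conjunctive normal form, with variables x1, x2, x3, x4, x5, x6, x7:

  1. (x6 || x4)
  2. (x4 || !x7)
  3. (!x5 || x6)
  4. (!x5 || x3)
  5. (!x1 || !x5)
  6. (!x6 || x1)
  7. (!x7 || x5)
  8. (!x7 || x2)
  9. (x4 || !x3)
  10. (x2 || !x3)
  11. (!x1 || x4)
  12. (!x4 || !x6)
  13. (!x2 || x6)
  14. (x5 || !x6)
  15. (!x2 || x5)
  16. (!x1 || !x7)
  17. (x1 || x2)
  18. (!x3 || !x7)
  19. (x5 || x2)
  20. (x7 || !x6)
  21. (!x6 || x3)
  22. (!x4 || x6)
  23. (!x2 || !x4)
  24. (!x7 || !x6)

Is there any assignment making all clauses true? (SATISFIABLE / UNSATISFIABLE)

x6 = True:
  propagation gives x1=True, x5=False; an empty clause results — contradiction.
x6 = False:
  propagation gives x4=True; an empty clause results — contradiction.
Every branch closes, so no satisfying assignment exists.

UNSATISFIABLE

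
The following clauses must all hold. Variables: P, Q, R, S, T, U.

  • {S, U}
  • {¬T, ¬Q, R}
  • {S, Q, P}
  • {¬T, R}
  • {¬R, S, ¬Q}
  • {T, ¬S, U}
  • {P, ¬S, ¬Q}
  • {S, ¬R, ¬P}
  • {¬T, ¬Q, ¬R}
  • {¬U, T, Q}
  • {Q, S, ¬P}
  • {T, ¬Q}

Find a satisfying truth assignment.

Try P = False.
The remaining clauses are satisfied by Q = False, R = True, S = True, T = True, U = True.

P=False, Q=False, R=True, S=True, T=True, U=True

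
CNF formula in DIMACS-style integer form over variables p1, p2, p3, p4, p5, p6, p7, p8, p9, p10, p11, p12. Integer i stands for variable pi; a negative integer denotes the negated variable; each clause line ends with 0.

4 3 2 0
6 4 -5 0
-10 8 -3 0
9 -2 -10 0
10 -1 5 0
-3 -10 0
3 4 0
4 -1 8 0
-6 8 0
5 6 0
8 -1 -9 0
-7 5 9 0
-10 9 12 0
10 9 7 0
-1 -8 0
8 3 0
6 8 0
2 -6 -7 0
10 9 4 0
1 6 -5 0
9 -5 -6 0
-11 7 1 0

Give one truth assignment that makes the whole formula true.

p1=False, p2=True, p3=False, p4=True, p5=False, p6=True, p7=False, p8=True, p9=True, p10=True, p11=False, p12=False

Check each clause:
  1. (p3 \/ p4 \/ p2) — p2 is true.
  2. (~p5 \/ p4 \/ p6) — ~p5 is true.
  3. (~p10 \/ ~p3 \/ p8) — p8 is true.
  4. (~p2 \/ ~p10 \/ p9) — p9 is true.
  5. (p5 \/ p10 \/ ~p1) — p10 is true.
  6. (~p3 \/ ~p10) — ~p3 is true.
  7. (p4 \/ p3) — p4 is true.
  8. (p8 \/ ~p1 \/ p4) — p8 is true.
  9. (p8 \/ ~p6) — p8 is true.
  10. (p5 \/ p6) — p6 is true.
  11. (~p1 \/ p8 \/ ~p9) — p8 is true.
  12. (p9 \/ ~p7 \/ p5) — p9 is true.
  13. (~p10 \/ p12 \/ p9) — p9 is true.
  14. (p7 \/ p10 \/ p9) — p9 is true.
  15. (~p1 \/ ~p8) — ~p1 is true.
  16. (p8 \/ p3) — p8 is true.
  17. (p6 \/ p8) — p8 is true.
  18. (p2 \/ ~p7 \/ ~p6) — ~p7 is true.
  19. (p10 \/ p4 \/ p9) — p9 is true.
  20. (p1 \/ ~p5 \/ p6) — ~p5 is true.
  21. (~p5 \/ p9 \/ ~p6) — p9 is true.
  22. (~p11 \/ p7 \/ p1) — ~p11 is true.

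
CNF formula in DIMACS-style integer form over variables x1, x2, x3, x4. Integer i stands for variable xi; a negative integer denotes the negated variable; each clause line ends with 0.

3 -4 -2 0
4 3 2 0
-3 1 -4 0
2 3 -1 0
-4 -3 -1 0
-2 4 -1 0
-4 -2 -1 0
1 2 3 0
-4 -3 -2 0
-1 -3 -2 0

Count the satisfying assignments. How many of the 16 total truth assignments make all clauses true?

4

The models are:
  x1=F x2=F x3=T x4=F
  x1=F x2=T x3=F x4=F
  x1=F x2=T x3=T x4=F
  x1=T x2=F x3=T x4=F
That's 4 in total.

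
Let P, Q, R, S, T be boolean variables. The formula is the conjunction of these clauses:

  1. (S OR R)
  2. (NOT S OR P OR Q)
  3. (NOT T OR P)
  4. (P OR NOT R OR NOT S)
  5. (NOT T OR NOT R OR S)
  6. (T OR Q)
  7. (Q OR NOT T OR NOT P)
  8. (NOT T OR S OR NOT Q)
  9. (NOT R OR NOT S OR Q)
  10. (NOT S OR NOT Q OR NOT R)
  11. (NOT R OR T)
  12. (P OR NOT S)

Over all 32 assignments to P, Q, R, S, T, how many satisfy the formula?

2

Satisfying assignments:
  P=1 Q=1 R=0 S=1 T=0
  P=1 Q=1 R=0 S=1 T=1
That's 2 in total.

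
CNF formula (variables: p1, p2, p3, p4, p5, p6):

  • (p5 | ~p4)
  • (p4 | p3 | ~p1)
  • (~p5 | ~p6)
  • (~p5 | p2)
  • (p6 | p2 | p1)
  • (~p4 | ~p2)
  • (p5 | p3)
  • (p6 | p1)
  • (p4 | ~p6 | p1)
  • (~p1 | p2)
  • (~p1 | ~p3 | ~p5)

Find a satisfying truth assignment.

p1 = True, p2 = True, p3 = True, p4 = False, p5 = False, p6 = True

Try p1 = True.
  then p2 is forced to True.
  then p4 is forced to False.
  then p3 is forced to True.
  then p5 is forced to False.
p6 is now unconstrained; take p6 = True.
Every clause has at least one true literal under this assignment.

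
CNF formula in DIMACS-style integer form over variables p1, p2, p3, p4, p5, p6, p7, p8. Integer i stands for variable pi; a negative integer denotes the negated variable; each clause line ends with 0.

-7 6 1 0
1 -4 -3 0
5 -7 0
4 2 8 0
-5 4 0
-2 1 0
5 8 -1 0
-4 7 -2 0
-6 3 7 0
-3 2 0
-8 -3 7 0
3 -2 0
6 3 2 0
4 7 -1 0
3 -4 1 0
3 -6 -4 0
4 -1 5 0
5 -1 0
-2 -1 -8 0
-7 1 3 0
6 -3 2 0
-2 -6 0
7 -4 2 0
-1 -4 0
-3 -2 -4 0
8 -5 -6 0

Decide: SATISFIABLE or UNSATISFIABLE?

UNSATISFIABLE

p1 = True:
  propagation gives p5=True, p4=True; an empty clause results — contradiction.
p1 = False:
  propagation gives p2=False, p3=False, p6=True, p7=True; an empty clause results — contradiction.
Every branch closes, so no satisfying assignment exists.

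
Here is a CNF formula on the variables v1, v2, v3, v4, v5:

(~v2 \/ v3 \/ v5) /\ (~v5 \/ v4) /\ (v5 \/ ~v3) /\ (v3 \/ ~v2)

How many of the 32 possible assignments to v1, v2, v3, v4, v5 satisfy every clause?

10

Split on v3, then v5.
  v3=1, v5=1: remaining (v1,v2,v4) ∈ {(0,0,1); (0,1,1); (1,0,1); (1,1,1)} — 4.
  v3=1, v5=0: a clause becomes empty — 0.
  v3=0, v5=1: remaining (v1,v2,v4) ∈ {(0,0,1); (1,0,1)} — 2.
  v3=0, v5=0: remaining (v1,v2,v4) ∈ {(0,0,0); (0,0,1); (1,0,0); (1,0,1)} — 4.
Total: 4 + 0 + 2 + 4 = 10.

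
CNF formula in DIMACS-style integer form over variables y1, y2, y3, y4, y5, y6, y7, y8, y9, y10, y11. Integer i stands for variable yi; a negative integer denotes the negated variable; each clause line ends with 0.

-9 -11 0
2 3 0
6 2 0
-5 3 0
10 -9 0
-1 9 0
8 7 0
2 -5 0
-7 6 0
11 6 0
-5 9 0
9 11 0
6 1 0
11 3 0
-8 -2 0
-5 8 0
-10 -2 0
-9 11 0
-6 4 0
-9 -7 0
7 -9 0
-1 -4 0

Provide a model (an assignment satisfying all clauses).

Pure literal: y3 appears only positively; assign y3 = True.
y5 occurs only negated in the remaining clauses — set y5 = False.
Set y1 = False and propagate.
  then y6 is forced to True.
  then y4 is forced to True.
Branch on y2: take y2 = False.
Set y7 = True and propagate.
  then y9 is forced to False.
  then y11 is forced to True.
y8, y10 are now unconstrained; take y8 = True, y10 = False.
Every clause has at least one true literal under this assignment.

y1 = False, y2 = False, y3 = True, y4 = True, y5 = False, y6 = True, y7 = True, y8 = True, y9 = False, y10 = False, y11 = True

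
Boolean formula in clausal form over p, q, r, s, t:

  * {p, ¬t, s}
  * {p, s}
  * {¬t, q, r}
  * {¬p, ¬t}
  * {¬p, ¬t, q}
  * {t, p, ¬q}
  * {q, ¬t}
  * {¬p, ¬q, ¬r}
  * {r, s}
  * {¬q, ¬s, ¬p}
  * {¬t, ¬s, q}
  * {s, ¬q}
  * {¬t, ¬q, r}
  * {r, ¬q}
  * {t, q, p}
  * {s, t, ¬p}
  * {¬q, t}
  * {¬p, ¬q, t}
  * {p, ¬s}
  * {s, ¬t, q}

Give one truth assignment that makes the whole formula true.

p=1, q=0, r=0, s=1, t=0

Check each clause:
  1. {¬t, p, s} — p is true.
  2. {s, p} — p is true.
  3. {q, r, ¬t} — ¬t is true.
  4. {¬p, ¬t} — ¬t is true.
  5. {¬p, ¬t, q} — ¬t is true.
  6. {p, ¬q, t} — p is true.
  7. {q, ¬t} — ¬t is true.
  8. {¬q, ¬r, ¬p} — ¬r is true.
  9. {s, r} — s is true.
  10. {¬q, ¬s, ¬p} — ¬q is true.
  11. {q, ¬s, ¬t} — ¬t is true.
  12. {¬q, s} — s is true.
  13. {r, ¬t, ¬q} — ¬t is true.
  14. {¬q, r} — ¬q is true.
  15. {p, q, t} — p is true.
  16. {s, ¬p, t} — s is true.
  17. {¬q, t} — ¬q is true.
  18. {¬q, t, ¬p} — ¬q is true.
  19. {¬s, p} — p is true.
  20. {s, ¬t, q} — ¬t is true.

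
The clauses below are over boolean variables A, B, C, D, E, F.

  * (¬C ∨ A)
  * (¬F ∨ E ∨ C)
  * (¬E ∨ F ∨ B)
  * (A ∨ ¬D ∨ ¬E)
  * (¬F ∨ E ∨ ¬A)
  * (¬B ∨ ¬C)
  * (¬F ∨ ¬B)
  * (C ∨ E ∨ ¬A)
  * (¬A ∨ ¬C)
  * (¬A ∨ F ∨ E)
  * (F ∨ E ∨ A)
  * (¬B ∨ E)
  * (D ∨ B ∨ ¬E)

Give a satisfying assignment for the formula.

Try A = False.
  then C is forced to False.
The remaining clauses are satisfied by B = True, D = False, E = True, F = False.

A = False, B = True, C = False, D = False, E = True, F = False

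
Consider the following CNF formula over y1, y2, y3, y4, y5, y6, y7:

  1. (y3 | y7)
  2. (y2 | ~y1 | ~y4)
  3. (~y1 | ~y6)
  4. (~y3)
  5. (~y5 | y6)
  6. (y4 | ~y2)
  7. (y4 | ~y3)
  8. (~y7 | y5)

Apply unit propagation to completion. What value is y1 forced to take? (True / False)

(~y3) is a unit clause: y3 = False.
In (y3 | y7), y3 is now false; y7 must hold, so y7 = True.
In (~y7 | y5), ~y7 is now false; y5 must hold, so y5 = True.
In (y6 | ~y5), ~y5 is now false; y6 must hold, so y6 = True.
From (~y1 | ~y6) and y6 = True: y1 = False.

False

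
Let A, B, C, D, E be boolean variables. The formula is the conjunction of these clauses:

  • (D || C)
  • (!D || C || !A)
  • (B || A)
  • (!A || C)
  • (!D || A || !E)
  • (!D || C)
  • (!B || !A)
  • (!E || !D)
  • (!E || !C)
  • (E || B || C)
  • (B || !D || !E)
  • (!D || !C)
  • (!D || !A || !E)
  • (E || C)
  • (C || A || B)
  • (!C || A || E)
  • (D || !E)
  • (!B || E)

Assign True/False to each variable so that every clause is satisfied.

A=T, B=F, C=T, D=F, E=F

Check each clause:
  1. (C || D) — C is true.
  2. (!D || C || !A) — C is true.
  3. (A || B) — A is true.
  4. (C || !A) — C is true.
  5. (!D || !E || A) — A is true.
  6. (C || !D) — C is true.
  7. (!A || !B) — !B is true.
  8. (!E || !D) — !E is true.
  9. (!C || !E) — !E is true.
  10. (C || B || E) — C is true.
  11. (!E || !D || B) — !E is true.
  12. (!D || !C) — !D is true.
  13. (!E || !D || !A) — !E is true.
  14. (E || C) — C is true.
  15. (C || B || A) — A is true.
  16. (E || !C || A) — A is true.
  17. (D || !E) — !E is true.
  18. (E || !B) — !B is true.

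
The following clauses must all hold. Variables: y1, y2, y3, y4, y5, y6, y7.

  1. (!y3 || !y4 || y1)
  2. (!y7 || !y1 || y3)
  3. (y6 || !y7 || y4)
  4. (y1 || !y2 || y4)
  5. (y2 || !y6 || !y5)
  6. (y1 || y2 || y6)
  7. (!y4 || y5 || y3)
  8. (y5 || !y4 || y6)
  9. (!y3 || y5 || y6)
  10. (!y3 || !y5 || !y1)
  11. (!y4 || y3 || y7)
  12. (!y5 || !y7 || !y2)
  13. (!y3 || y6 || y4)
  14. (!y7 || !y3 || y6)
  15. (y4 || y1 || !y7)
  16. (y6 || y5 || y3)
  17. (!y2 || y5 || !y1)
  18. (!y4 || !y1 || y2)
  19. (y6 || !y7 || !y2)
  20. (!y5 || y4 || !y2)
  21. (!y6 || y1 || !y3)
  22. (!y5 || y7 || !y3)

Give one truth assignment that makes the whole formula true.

y1=T  y2=F  y3=T  y4=F  y5=F  y6=T  y7=T

Set y1 = True and propagate.
Branch on y2: take y2 = False.
  then y4 is forced to False.
Set y3 = True and propagate.
  then y5 is forced to False.
  then y6 is forced to True.
y7 is now unconstrained; take y7 = True.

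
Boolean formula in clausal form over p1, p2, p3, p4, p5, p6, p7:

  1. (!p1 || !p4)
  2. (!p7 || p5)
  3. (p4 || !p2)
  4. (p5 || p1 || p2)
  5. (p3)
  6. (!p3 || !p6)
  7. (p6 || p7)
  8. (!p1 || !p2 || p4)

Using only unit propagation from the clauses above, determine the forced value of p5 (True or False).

True

(p3) is a unit clause: p3 = True.
From (!p3 || !p6) and p3 = True: p6 = False.
In (p7 || p6), p6 is now false; p7 must hold, so p7 = True.
(!p7 || p5) with p7 = True leaves only p5, so p5 = True.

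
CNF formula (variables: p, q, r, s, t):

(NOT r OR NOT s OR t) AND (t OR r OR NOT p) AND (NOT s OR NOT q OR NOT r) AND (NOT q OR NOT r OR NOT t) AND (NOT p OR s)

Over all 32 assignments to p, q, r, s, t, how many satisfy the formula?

15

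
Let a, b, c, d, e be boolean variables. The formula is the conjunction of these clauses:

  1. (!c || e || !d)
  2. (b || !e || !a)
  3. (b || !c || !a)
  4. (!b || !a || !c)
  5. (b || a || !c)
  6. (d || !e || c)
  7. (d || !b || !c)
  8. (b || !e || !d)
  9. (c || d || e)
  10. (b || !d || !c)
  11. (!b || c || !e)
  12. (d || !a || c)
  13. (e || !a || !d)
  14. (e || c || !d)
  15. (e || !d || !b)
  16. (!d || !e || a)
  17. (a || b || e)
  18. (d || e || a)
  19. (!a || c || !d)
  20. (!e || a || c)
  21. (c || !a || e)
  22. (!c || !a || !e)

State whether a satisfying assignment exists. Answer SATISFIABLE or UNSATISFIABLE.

UNSATISFIABLE

c = True:
  a = True:
    propagation gives b=True; an empty clause results — contradiction.
  a = False:
    propagation gives b=True, d=True, e=True; an empty clause results — contradiction.
c = False:
  e = True:
    propagation gives d=True, b=True; an empty clause results — contradiction.
  e = False:
    propagation gives d=True; an empty clause results — contradiction.
Every branch closes, so no satisfying assignment exists.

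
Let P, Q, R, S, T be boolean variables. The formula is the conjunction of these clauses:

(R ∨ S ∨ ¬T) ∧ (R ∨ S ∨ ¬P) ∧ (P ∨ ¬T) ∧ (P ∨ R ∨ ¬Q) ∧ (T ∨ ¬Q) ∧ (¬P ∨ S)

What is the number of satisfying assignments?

10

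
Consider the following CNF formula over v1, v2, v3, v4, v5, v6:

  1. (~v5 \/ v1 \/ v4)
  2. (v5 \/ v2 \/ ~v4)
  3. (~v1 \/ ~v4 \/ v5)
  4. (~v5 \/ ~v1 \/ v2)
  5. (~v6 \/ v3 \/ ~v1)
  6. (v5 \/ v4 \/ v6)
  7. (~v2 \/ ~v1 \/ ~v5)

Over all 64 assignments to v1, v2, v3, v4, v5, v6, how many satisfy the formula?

18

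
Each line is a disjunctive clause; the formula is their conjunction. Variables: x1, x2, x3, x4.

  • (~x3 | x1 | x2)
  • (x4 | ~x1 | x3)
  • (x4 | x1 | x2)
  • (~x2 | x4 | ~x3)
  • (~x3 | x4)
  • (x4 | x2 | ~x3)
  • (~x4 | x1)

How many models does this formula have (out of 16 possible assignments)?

Satisfying assignments:
  x1=0 x2=1 x3=0 x4=0
  x1=1 x2=0 x3=0 x4=1
  x1=1 x2=0 x3=1 x4=1
  x1=1 x2=1 x3=0 x4=1
  x1=1 x2=1 x3=1 x4=1
Count: 5.

5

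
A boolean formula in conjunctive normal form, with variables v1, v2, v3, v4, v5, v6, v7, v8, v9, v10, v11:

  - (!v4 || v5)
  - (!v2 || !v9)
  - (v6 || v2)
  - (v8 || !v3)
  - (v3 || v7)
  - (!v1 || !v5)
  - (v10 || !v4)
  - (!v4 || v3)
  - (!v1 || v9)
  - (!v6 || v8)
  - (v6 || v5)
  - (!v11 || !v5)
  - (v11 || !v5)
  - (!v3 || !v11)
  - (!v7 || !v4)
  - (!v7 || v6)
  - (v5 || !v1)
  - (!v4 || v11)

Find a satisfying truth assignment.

Pure literal: v1 appears only negated; assign v1 = False.
Pure literal: v4 appears only negated; assign v4 = False.
Branch on v2: take v2 = False.
  then v6 is forced to True.
  then v8 is forced to True.
Branch on v3: take v3 = True.
  then v11 is forced to False.
  then v5 is forced to False.
v7, v9, v10 are now unconstrained; take v7 = True, v9 = False, v10 = False.
Every clause has at least one true literal under this assignment.

v1=False, v2=False, v3=True, v4=False, v5=False, v6=True, v7=True, v8=True, v9=False, v10=False, v11=False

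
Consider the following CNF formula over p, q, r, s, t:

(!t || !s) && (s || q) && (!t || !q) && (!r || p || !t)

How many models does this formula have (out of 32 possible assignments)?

12

Split on t, then q.
  t=T, q=T: a clause becomes empty — 0.
  t=T, q=F: a clause becomes empty — 0.
  t=F, q=T: p, r, s free → 2^3 = 8.
  t=F, q=F: remaining (p,r,s) ∈ {(F,F,T); (F,T,T); (T,F,T); (T,T,T)} — 4.
Total: 0 + 0 + 8 + 4 = 12.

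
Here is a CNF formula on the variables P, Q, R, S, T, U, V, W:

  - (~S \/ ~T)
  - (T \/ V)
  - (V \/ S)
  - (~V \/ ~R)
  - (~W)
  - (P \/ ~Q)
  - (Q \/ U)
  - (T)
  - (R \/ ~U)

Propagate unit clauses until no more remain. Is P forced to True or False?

True

Unit clause (~W) sets W = False.
(T) is a unit clause: T = True.
From (~S \/ ~T) and T = True: S = False.
(S \/ V) with S = False leaves only V, so V = True.
In (~R \/ ~V), ~V is now false; ~R must hold, so R = False.
(~U \/ R) with R = False leaves only ~U, so U = False.
From (Q \/ U) and U = False: Q = True.
In (P \/ ~Q), ~Q is now false; P must hold, so P = True.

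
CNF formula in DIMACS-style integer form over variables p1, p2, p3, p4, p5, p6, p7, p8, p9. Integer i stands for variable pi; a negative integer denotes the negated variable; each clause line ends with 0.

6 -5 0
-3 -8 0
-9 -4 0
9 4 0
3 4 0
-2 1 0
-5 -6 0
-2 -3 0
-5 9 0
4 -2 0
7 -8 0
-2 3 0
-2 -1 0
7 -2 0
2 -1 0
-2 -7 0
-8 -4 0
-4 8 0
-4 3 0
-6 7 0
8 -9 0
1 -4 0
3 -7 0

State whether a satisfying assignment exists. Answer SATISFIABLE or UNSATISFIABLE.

UNSATISFIABLE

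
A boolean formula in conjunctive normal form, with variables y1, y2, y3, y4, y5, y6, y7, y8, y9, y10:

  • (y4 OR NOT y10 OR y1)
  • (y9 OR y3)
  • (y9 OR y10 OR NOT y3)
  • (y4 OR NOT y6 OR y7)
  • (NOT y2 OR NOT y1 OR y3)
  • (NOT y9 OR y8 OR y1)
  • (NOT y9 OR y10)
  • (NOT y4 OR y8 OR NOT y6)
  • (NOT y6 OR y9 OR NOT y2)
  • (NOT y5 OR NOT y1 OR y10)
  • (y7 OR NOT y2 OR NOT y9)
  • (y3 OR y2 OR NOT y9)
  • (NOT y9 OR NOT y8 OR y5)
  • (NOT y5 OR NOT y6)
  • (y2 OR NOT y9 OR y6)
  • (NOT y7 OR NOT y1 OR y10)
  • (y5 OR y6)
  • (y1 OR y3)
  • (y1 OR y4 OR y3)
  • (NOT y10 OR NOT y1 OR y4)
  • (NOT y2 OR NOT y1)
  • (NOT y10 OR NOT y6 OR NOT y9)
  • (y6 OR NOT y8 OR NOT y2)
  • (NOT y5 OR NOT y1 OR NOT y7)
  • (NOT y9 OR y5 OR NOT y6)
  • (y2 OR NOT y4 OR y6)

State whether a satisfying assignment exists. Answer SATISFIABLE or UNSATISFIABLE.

Branch on y1: take y1 = True.
  then y2 is forced to False.
For the remaining variables, y3 = True, y4 = True, y5 = False, y6 = True, y7 = True, y8 = True, y9 = False, y10 = True works.
Every clause has at least one true literal under this assignment.
So y1=T, y2=F, y3=T, y4=T, y5=F, y6=T, y7=T, y8=T, y9=F, y10=T is a satisfying assignment.

SATISFIABLE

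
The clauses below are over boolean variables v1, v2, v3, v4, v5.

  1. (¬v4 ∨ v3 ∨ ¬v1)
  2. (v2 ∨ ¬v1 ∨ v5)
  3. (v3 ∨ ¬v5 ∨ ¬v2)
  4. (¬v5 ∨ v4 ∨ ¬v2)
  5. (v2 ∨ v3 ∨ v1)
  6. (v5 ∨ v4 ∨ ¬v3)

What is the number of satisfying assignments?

13

Split on v2, then v3.
  v2=T, v3=T: remaining (v1,v4,v5) ∈ {(F,T,F); (F,T,T); (T,T,F); (T,T,T)} — 4.
  v2=T, v3=F: remaining (v1,v4,v5) ∈ {(F,F,F); (F,T,F); (T,F,F)} — 3.
  v2=F, v3=T: 5 of the 8 assignments to (v1,v4,v5) work.
  v2=F, v3=F: remaining (v1,v4,v5) ∈ {(T,F,T)} — 1.
Total: 4 + 3 + 5 + 1 = 13.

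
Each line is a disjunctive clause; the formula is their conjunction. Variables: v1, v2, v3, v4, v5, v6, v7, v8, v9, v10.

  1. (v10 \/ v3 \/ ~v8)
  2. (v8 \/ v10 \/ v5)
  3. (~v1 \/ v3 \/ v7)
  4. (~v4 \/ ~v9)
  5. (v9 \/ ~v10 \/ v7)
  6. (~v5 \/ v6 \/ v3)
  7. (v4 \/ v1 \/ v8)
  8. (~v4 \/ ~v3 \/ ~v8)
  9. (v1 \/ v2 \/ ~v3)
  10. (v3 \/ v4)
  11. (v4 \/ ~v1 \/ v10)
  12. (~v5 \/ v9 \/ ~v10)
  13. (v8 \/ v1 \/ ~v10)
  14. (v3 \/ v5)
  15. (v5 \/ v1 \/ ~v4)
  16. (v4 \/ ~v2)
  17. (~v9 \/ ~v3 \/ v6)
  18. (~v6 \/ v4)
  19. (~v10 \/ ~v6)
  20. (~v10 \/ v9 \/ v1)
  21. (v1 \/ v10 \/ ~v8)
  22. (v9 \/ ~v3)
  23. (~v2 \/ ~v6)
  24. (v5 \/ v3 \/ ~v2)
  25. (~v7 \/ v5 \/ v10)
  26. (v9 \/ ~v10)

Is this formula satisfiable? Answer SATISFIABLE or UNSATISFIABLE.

SATISFIABLE

Set v1 = False and propagate.
Set v2 = False and propagate.
  then v3 is forced to False.
  then v4 is forced to True.
  then v9 is forced to False.
  then v5 is forced to True.
  then v6 is forced to True.
  then v10 is forced to False.
  then v8 is forced to False.
v7 is now unconstrained; take v7 = True.
Every clause has at least one true literal under this assignment.
So v1 = 0  v2 = 0  v3 = 0  v4 = 1  v5 = 1  v6 = 1  v7 = 1  v8 = 0  v9 = 0  v10 = 0 is a satisfying assignment.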